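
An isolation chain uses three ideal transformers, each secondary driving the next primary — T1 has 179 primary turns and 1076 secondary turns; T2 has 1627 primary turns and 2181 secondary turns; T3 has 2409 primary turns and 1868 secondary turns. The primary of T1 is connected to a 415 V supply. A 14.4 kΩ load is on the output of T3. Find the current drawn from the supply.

After T1: V = 415.00 × 1076/179 = 2494.6 V.
After T2: V = 2494.6 × 2181/1627 = 3344.1 V.
After T3: V = 3344.1 × 1868/2409 = 2593.1 V.
I_load = 2593.1/14400 = 0.18007 A, so P_out = 2593.1 × 0.18007 = 466.95 W.
All ideal ⇒ P_in = P_out, so I_supply = 466.95/415 = 1.13 A.

I_supply ≈ 1.13 A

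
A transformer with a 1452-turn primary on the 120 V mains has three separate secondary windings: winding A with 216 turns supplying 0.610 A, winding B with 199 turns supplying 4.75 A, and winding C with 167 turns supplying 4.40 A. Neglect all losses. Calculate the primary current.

I_p ≈ 1.25 A

V_A = 120 × 216/1452 = 17.851 V; V_B = 120 × 199/1452 = 16.446 V; V_C = 120 × 167/1452 = 13.802 V.
P_out = V_A I_A + V_B I_B + V_C I_C = 17.851×0.610 + 16.446×4.75 + 13.802×4.40 = 10.889 + 78.120 + 60.727 = 149.74 W.
Ideal ⇒ P_in = P_out, so I_p = P_out/V_p = 149.74/120 = 1.25 A.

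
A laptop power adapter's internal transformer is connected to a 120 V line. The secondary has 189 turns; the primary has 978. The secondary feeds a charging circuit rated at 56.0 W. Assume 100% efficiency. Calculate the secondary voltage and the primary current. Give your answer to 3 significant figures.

V_s = V_p × N_s/N_p = 120 × 189/978 = 23.190 V.
I_s = P/V_s = 56.0/23.190 = 2.4148 A.
I_p = I_s × N_s/N_p = 2.4148 × 189/978 = 0.467 A.

V_s ≈ 23.2 V, I_p ≈ 0.467 A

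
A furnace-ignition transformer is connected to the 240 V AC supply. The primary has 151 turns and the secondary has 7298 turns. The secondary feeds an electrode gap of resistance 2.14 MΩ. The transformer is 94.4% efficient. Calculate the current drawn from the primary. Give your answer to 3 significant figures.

V_s = 240 × 7298/151 = 11599 V.
I_s = V_s/R = 11599/(2.14×10^6) = 0.0054203 A.
P_out = V_s I_s = 11599 × 0.0054203 = 62.873 W.
P_in = P_out/η = 62.873/0.944 = 66.603 W.
I_p = P_in/V_p = 66.603/240 = 0.278 A.

I_p ≈ 0.278 A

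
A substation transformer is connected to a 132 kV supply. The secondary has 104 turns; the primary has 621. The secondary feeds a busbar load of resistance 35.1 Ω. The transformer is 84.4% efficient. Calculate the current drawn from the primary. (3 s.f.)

I_p ≈ 125 A

V_s = 132000 × 104/621 = 22106 V.
I_s = V_s/R = 22106/35.1 = 629.81 A.
P_out = V_s I_s = 22106 × 629.81 = 1.3923×10^7 W.
P_in = P_out/η = 1.3923×10^7/0.844 = 1.6496×10^7 W.
I_p = P_in/V_p = 1.6496×10^7/132000 = 125 A.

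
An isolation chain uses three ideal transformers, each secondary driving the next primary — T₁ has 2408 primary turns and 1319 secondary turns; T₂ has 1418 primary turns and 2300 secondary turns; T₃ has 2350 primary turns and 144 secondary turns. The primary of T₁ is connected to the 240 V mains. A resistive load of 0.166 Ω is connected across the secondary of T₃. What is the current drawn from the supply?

I_supply ≈ 4.29 A

After T₁: V = 240.00 × 1319/2408 = 131.46 V.
After T₂: V = 131.46 × 2300/1418 = 213.23 V.
After T₃: V = 213.23 × 144/2350 = 13.066 V.
I_load = 13.066/0.166 = 78.711 A, so P_out = 13.066 × 78.711 = 1028.5 W.
All ideal ⇒ P_in = P_out, so I_supply = 1028.5/240 = 4.29 A.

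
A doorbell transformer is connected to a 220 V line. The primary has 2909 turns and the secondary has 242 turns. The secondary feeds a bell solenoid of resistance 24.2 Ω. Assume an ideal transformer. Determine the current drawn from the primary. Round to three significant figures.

I_p ≈ 0.0629 A

V_s = V_p × N_s/N_p = 220 × 242/2909 = 18.302 V.
I_s = V_s/R = 18.302/24.2 = 0.75627 A.
For an ideal transformer I_p N_p = I_s N_s, so I_p = 0.75627 × 242/2909 = 0.0629 A.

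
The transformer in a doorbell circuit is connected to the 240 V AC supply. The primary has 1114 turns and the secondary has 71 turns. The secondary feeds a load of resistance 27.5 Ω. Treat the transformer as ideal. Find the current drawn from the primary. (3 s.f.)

V_s = V_p × N_s/N_p = 240 × 71/1114 = 15.296 V.
I_s = V_s/R = 15.296/27.5 = 0.55623 A.
For an ideal transformer I_p N_p = I_s N_s, so I_p = 0.55623 × 71/1114 = 0.0355 A.

I_p ≈ 0.0355 A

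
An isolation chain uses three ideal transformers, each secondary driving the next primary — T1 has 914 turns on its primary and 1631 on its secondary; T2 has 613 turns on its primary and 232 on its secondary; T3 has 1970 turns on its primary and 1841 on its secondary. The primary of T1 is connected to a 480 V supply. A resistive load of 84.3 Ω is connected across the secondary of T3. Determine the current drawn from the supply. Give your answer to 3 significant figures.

I_supply ≈ 2.27 A

Secondary of T1: V = 480.00 × 1631/914 = 856.54 V.
Secondary of T2: V = 856.54 × 232/613 = 324.17 V.
Secondary of T3: V = 324.17 × 1841/1970 = 302.95 V.
I_load = 302.95/84.3 = 3.5937 A, so P_out = 302.95 × 3.5937 = 1088.7 W.
All ideal ⇒ P_in = P_out, so I_supply = 1088.7/480 = 2.27 A.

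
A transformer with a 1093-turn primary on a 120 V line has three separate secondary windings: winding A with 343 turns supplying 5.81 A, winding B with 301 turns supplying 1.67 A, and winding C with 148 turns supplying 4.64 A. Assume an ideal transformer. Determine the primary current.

I_p ≈ 2.91 A

V_A = 120 × 343/1093 = 37.658 V; V_B = 120 × 301/1093 = 33.047 V; V_C = 120 × 148/1093 = 16.249 V.
P_out = V_A I_A + V_B I_B + V_C I_C = 37.658×5.81 + 33.047×1.67 + 16.249×4.64 = 218.79 + 55.188 + 75.395 = 349.37 W.
Ideal ⇒ P_in = P_out, so I_p = P_out/V_p = 349.37/120 = 2.91 A.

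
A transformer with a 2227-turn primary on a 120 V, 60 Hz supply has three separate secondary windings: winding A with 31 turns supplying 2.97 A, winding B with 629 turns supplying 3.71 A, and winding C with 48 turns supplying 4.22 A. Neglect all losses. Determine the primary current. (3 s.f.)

V_A = 120 × 31/2227 = 1.6704 V; V_B = 120 × 629/2227 = 33.893 V; V_C = 120 × 48/2227 = 2.5864 V.
P_out = V_A I_A + V_B I_B + V_C I_C = 1.6704×2.97 + 33.893×3.71 + 2.5864×4.22 = 4.9611 + 125.74 + 10.915 = 141.62 W.
Ideal ⇒ P_in = P_out, so I_p = P_out/V_p = 141.62/120 = 1.18 A.

I_p ≈ 1.18 A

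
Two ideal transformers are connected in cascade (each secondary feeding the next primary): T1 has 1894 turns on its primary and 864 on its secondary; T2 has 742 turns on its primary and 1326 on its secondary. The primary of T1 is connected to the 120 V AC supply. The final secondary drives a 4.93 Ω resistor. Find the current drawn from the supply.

After T1: V = 120.00 × 864/1894 = 54.741 V.
After T2: V = 54.741 × 1326/742 = 97.826 V.
I_load = 97.826/4.93 = 19.843 A, so P_out = 97.826 × 19.843 = 1941.2 W.
All ideal ⇒ P_in = P_out, so I_supply = 1941.2/120 = 16.2 A.

I_supply ≈ 16.2 A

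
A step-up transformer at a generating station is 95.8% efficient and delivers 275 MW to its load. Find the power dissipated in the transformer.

P_in = P_out/η = 2.75×10^8/0.958 = 2.87056×10^8 W.
P_loss = P_in − P_out = 2.87056×10^8 − 2.75×10^8 = 1.21×10^7 W.

P_loss ≈ 1.21×10^7 W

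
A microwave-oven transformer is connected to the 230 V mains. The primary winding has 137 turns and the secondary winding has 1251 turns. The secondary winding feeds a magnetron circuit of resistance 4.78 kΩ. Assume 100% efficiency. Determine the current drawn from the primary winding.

V_s = V_p × N_s/N_p = 230 × 1251/137 = 2100.2 V.
I_s = V_s/R = 2100.2/4780 = 0.43938 A.
For an ideal transformer I_p N_p = I_s N_s, so I_p = 0.43938 × 1251/137 = 4.01 A.

I_p ≈ 4.01 A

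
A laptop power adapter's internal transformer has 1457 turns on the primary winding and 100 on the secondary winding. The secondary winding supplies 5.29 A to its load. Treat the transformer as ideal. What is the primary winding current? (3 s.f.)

For an ideal transformer I_p/I_s = N_s/N_p, so I_p = 5.29 × 100/1457 = 0.363 A.

I_p ≈ 0.363 A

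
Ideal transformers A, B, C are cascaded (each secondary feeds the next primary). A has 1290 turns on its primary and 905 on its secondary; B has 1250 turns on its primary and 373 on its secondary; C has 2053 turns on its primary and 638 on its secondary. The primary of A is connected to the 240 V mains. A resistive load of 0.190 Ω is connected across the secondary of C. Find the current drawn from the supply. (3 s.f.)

Secondary of A: V = 240.00 × 905/1290 = 168.37 V.
Secondary of B: V = 168.37 × 373/1250 = 50.242 V.
Secondary of C: V = 50.242 × 638/2053 = 15.614 V.
I_load = 15.614/0.190 = 82.176 A, so P_out = 15.614 × 82.176 = 1283.1 W.
All ideal ⇒ P_in = P_out, so I_supply = 1283.1/240 = 5.35 A.

I_supply ≈ 5.35 A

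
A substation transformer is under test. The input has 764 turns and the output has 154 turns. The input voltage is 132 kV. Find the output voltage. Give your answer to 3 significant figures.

V_out ≈ 26600 V

V_out/V_in = N_out/N_in, so V_out = 132000 × 154/764 = 26600 V.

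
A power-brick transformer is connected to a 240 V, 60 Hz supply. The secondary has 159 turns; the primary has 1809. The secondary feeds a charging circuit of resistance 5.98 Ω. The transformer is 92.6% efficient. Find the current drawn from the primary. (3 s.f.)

V_s = 240 × 159/1809 = 21.095 V.
I_s = V_s/R = 21.095/5.98 = 3.5275 A.
P_out = V_s I_s = 21.095 × 3.5275 = 74.411 W.
P_in = P_out/η = 74.411/0.926 = 80.358 W.
I_p = P_in/V_p = 80.358/240 = 0.335 A.

I_p ≈ 0.335 A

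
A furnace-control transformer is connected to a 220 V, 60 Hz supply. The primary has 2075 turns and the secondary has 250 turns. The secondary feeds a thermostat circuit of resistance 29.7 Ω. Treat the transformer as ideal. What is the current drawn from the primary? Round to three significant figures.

I_p ≈ 0.108 A

V_s = V_p × N_s/N_p = 220 × 250/2075 = 26.506 V.
I_s = V_s/R = 26.506/29.7 = 0.89246 A.
For an ideal transformer I_p N_p = I_s N_s, so I_p = 0.89246 × 250/2075 = 0.108 A.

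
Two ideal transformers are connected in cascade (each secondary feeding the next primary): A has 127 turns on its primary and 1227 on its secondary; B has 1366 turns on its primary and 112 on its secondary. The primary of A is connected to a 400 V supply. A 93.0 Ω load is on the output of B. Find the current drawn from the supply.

After A: V = 400.00 × 1227/127 = 3864.6 V.
After B: V = 3864.6 × 112/1366 = 316.86 V.
I_load = 316.86/93.0 = 3.4071 A, so P_out = 316.86 × 3.4071 = 1079.6 W.
All ideal ⇒ P_in = P_out, so I_supply = 1079.6/400 = 2.70 A.

I_supply ≈ 2.70 A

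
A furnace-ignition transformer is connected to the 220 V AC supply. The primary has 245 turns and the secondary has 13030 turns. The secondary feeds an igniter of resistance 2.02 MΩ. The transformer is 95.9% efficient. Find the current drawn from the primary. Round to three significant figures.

V_s = 220 × 13030/245 = 11700 V.
I_s = V_s/R = 11700/(2.02×10^6) = 0.0057923 A.
P_out = V_s I_s = 11700 × 0.0057923 = 67.772 W.
P_in = P_out/η = 67.772/0.959 = 70.670 W.
I_p = P_in/V_p = 70.670/220 = 0.321 A.

I_p ≈ 0.321 A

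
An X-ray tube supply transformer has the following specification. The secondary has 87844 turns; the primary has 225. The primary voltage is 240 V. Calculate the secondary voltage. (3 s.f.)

V_s ≈ 93700 V

V_s/V_p = N_s/N_p, so V_s = 240 × 87844/225 = 93700 V.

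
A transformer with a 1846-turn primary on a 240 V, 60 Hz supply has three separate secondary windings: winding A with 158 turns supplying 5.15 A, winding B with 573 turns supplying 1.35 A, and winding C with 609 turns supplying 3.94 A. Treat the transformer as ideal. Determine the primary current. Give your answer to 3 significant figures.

I_p ≈ 2.16 A

V_A = 240 × 158/1846 = 20.542 V; V_B = 240 × 573/1846 = 74.496 V; V_C = 240 × 609/1846 = 79.177 V.
P_out = V_A I_A + V_B I_B + V_C I_C = 20.542×5.15 + 74.496×1.35 + 79.177×3.94 = 105.79 + 100.57 + 311.96 = 518.32 W.
Ideal ⇒ P_in = P_out, so I_p = P_out/V_p = 518.32/240 = 2.16 A.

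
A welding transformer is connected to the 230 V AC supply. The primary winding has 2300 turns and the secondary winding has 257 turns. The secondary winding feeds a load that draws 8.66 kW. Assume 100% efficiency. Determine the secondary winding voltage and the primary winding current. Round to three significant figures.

V_s = V_p × N_s/N_p = 230 × 257/2300 = 25.700 V.
I_s = P/V_s = 8660/25.700 = 336.96 A.
I_p = I_s × N_s/N_p = 336.96 × 257/2300 = 37.7 A.

V_s ≈ 25.7 V, I_p ≈ 37.7 A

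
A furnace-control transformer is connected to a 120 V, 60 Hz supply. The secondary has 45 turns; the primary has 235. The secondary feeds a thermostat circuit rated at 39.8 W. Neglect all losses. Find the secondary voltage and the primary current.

V_s ≈ 23.0 V, I_p ≈ 0.332 A

V_s = V_p × N_s/N_p = 120 × 45/235 = 22.979 V.
I_s = P/V_s = 39.8/22.979 = 1.7320 A.
I_p = I_s × N_s/N_p = 1.7320 × 45/235 = 0.332 A.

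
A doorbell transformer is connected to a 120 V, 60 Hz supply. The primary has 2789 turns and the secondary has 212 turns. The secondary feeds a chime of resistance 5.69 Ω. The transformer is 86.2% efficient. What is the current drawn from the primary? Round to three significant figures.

V_s = 120 × 212/2789 = 9.1215 V.
I_s = V_s/R = 9.1215/5.69 = 1.6031 A.
P_out = V_s I_s = 9.1215 × 1.6031 = 14.623 W.
P_in = P_out/η = 14.623/0.862 = 16.964 W.
I_p = P_in/V_p = 16.964/120 = 0.141 A.

I_p ≈ 0.141 A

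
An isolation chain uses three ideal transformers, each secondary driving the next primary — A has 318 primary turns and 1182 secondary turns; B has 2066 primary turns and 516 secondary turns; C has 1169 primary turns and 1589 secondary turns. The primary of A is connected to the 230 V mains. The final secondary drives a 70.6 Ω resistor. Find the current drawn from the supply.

After A: V = 230.00 × 1182/318 = 854.91 V.
After B: V = 854.91 × 516/2066 = 213.52 V.
After C: V = 213.52 × 1589/1169 = 290.23 V.
I_load = 290.23/70.6 = 4.1110 A, so P_out = 290.23 × 4.1110 = 1193.1 W.
All ideal ⇒ P_in = P_out, so I_supply = 1193.1/230 = 5.19 A.

I_supply ≈ 5.19 A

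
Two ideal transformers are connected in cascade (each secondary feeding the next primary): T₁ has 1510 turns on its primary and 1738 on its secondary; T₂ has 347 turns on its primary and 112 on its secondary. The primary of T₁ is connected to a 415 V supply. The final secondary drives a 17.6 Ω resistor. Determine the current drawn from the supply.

After T₁: V = 415.00 × 1738/1510 = 477.66 V.
After T₂: V = 477.66 × 112/347 = 154.17 V.
I_load = 154.17/17.6 = 8.7599 A, so P_out = 154.17 × 8.7599 = 1350.5 W.
All ideal ⇒ P_in = P_out, so I_supply = 1350.5/415 = 3.25 A.

I_supply ≈ 3.25 A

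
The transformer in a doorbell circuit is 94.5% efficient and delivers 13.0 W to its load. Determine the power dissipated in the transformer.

P_in = P_out/η = 13.0/0.945 = 13.7566 W.
P_loss = P_in − P_out = 13.7566 − 13.0 = 0.757 W.

P_loss ≈ 0.757 W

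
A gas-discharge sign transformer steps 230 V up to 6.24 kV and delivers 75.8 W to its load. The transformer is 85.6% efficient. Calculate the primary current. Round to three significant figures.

P_in = P_out/η = 75.8/0.856 = 88.551 W.
I_p = P_in/V_p = 88.551/230 = 0.385 A.

I_p ≈ 0.385 A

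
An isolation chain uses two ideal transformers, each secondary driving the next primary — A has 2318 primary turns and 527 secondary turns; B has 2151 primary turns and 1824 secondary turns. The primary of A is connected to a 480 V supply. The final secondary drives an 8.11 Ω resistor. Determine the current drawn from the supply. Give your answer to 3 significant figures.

Secondary of A: V = 480.00 × 527/2318 = 109.13 V.
Secondary of B: V = 109.13 × 1824/2151 = 92.539 V.
I_load = 92.539/8.11 = 11.410 A, so P_out = 92.539 × 11.410 = 1055.9 W.
All ideal ⇒ P_in = P_out, so I_supply = 1055.9/480 = 2.20 A.

I_supply ≈ 2.20 A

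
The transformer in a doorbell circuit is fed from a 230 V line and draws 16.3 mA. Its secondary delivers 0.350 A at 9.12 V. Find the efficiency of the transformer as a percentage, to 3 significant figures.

P_in = 230 × 0.0163 = 3.74900 W.
P_out = 9.12 × 0.350 = 3.19200 W.
η = P_out/P_in = 3.19200/3.74900 = 0.851.

η ≈ 85.1%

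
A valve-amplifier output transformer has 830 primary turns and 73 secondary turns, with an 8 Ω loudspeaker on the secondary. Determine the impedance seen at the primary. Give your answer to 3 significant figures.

Z_p ≈ 1030 Ω

Z_p = (N_p/N_s)² × Z_s = (830/73)² × 8 = 1030 Ω.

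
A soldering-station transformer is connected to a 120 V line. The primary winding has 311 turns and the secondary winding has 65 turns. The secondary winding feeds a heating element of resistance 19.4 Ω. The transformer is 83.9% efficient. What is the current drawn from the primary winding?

I_p ≈ 0.322 A

V_s = 120 × 65/311 = 25.080 V.
I_s = V_s/R = 25.080/19.4 = 1.2928 A.
P_out = V_s I_s = 25.080 × 1.2928 = 32.424 W.
P_in = P_out/η = 32.424/0.839 = 38.646 W.
I_p = P_in/V_p = 38.646/120 = 0.322 A.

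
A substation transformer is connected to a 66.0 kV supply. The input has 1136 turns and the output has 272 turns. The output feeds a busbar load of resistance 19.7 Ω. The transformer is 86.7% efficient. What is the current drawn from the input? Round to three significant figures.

I_in ≈ 222 A

V_out = 66000 × 272/1136 = 15803 V.
I_out = V_out/R = 15803/19.7 = 802.17 A.
P_out = V_out I_out = 15803 × 802.17 = 1.2677×10^7 W.
P_in = P_out/η = 1.2677×10^7/0.867 = 1.4621×10^7 W.
I_in = P_in/V_in = 1.4621×10^7/66000 = 222 A.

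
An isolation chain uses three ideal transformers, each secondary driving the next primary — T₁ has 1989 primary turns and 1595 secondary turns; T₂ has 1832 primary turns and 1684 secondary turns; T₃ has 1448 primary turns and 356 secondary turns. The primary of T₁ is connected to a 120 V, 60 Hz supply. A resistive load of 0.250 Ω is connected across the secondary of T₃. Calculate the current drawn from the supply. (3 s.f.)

I_supply ≈ 15.8 A

After T₁: V = 120.00 × 1595/1989 = 96.229 V.
After T₂: V = 96.229 × 1684/1832 = 88.455 V.
After T₃: V = 88.455 × 356/1448 = 21.747 V.
I_load = 21.747/0.250 = 86.989 A, so P_out = 21.747 × 86.989 = 1891.8 W.
All ideal ⇒ P_in = P_out, so I_supply = 1891.8/120 = 15.8 A.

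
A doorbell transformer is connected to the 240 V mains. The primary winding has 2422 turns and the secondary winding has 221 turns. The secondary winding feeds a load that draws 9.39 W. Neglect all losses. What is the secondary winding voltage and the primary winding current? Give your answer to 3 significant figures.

V_s ≈ 21.9 V, I_p ≈ 0.0391 A

V_s = V_p × N_s/N_p = 240 × 221/2422 = 21.899 V.
I_s = P/V_s = 9.39/21.899 = 0.42878 A.
I_p = I_s × N_s/N_p = 0.42878 × 221/2422 = 0.0391 A.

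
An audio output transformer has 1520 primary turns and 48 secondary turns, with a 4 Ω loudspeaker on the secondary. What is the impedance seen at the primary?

Z_p = (N_p/N_s)² × Z_s = (1520/48)² × 4 = 4010 Ω.

Z_p ≈ 4010 Ω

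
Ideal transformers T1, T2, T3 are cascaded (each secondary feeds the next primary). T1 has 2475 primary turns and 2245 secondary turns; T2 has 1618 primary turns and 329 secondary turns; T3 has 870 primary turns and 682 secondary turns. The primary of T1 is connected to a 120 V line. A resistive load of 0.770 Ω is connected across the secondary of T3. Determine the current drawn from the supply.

Secondary of T1: V = 120.00 × 2245/2475 = 108.85 V.
Secondary of T2: V = 108.85 × 329/1618 = 22.133 V.
Secondary of T3: V = 22.133 × 682/870 = 17.350 V.
I_load = 17.350/0.770 = 22.533 A, so P_out = 17.350 × 22.533 = 390.95 W.
All ideal ⇒ P_in = P_out, so I_supply = 390.95/120 = 3.26 A.

I_supply ≈ 3.26 A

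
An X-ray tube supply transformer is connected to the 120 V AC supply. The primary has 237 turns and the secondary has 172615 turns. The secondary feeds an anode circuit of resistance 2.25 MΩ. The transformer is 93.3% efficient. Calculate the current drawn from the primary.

V_s = 120 × 172615/237 = 87400 V.
I_s = V_s/R = 87400/(2.25×10^6) = 0.038844 A.
P_out = V_s I_s = 87400 × 0.038844 = 3395.0 W.
P_in = P_out/η = 3395.0/0.933 = 3638.8 W.
I_p = P_in/V_p = 3638.8/120 = 30.3 A.

I_p ≈ 30.3 A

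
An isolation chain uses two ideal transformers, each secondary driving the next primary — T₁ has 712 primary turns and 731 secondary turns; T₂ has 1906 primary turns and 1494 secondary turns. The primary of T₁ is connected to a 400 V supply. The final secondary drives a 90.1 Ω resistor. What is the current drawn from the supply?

After T₁: V = 400.00 × 731/712 = 410.67 V.
After T₂: V = 410.67 × 1494/1906 = 321.90 V.
I_load = 321.90/90.1 = 3.5727 A, so P_out = 321.90 × 3.5727 = 1150.1 W.
All ideal ⇒ P_in = P_out, so I_supply = 1150.1/400 = 2.88 A.

I_supply ≈ 2.88 A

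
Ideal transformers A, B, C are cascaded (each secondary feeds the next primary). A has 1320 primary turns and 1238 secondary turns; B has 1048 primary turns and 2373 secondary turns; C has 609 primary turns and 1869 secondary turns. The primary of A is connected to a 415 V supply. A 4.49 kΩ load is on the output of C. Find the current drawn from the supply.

Secondary of A: V = 415.00 × 1238/1320 = 389.22 V.
Secondary of B: V = 389.22 × 2373/1048 = 881.32 V.
Secondary of C: V = 881.32 × 1869/609 = 2704.7 V.
I_load = 2704.7/4490 = 0.60239 A, so P_out = 2704.7 × 0.60239 = 1629.3 W.
All ideal ⇒ P_in = P_out, so I_supply = 1629.3/415 = 3.93 A.

I_supply ≈ 3.93 A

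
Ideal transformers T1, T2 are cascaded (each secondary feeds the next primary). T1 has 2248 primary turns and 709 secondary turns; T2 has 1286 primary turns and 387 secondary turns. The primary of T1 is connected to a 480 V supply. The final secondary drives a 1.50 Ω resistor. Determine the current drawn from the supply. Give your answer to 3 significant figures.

I_supply ≈ 2.88 A

Secondary of T1: V = 480.00 × 709/2248 = 151.39 V.
Secondary of T2: V = 151.39 × 387/1286 = 45.558 V.
I_load = 45.558/1.50 = 30.372 A, so P_out = 45.558 × 30.372 = 1383.7 W.
All ideal ⇒ P_in = P_out, so I_supply = 1383.7/480 = 2.88 A.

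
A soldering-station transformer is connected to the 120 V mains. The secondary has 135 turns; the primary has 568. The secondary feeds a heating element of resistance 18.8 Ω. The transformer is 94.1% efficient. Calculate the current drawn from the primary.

I_p ≈ 0.383 A

V_s = 120 × 135/568 = 28.521 V.
I_s = V_s/R = 28.521/18.8 = 1.5171 A.
P_out = V_s I_s = 28.521 × 1.5171 = 43.269 W.
P_in = P_out/η = 43.269/0.941 = 45.982 W.
I_p = P_in/V_p = 45.982/120 = 0.383 A.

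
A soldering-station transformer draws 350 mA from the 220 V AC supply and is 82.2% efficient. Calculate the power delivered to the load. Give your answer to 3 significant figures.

P_in = V_p I_p = 220 × 0.350 = 77.000 W.
P_out = η P_in = 0.822 × 77.000 = 63.3 W.

P_out ≈ 63.3 W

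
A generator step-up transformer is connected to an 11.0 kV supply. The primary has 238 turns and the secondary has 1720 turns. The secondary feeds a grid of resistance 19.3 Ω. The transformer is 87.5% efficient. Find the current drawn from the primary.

V_s = 11000 × 1720/238 = 79496 V.
I_s = V_s/R = 79496/19.3 = 4119.0 A.
P_out = V_s I_s = 79496 × 4119.0 = 3.2744×10^8 W.
P_in = P_out/η = 3.2744×10^8/0.875 = 3.7422×10^8 W.
I_p = P_in/V_p = 3.7422×10^8/11000 = 34000 A.

I_p ≈ 34000 A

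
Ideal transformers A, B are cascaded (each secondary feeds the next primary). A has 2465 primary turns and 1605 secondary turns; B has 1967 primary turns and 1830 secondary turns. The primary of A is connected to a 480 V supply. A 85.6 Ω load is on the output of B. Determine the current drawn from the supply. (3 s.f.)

After A: V = 480.00 × 1605/2465 = 312.54 V.
After B: V = 312.54 × 1830/1967 = 290.77 V.
I_load = 290.77/85.6 = 3.3968 A, so P_out = 290.77 × 3.3968 = 987.68 W.
All ideal ⇒ P_in = P_out, so I_supply = 987.68/480 = 2.06 A.

I_supply ≈ 2.06 A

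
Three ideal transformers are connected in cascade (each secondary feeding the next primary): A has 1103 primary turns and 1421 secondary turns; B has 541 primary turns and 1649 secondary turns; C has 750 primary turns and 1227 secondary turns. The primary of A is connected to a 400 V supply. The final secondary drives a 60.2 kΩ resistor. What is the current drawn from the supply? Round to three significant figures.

I_supply ≈ 0.274 A

Secondary of A: V = 400.00 × 1421/1103 = 515.32 V.
Secondary of B: V = 515.32 × 1649/541 = 1570.7 V.
Secondary of C: V = 1570.7 × 1227/750 = 2569.7 V.
I_load = 2569.7/60200 = 0.042686 A, so P_out = 2569.7 × 0.042686 = 109.69 W.
All ideal ⇒ P_in = P_out, so I_supply = 109.69/400 = 0.274 A.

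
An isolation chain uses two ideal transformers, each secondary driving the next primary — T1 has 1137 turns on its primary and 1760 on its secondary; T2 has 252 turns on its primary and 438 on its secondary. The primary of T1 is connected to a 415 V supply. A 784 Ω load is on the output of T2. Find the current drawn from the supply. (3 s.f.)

I_supply ≈ 3.83 A

Secondary of T1: V = 415.00 × 1760/1137 = 642.39 V.
Secondary of T2: V = 642.39 × 438/252 = 1116.5 V.
I_load = 1116.5/784 = 1.4242 A, so P_out = 1116.5 × 1.4242 = 1590.1 W.
All ideal ⇒ P_in = P_out, so I_supply = 1590.1/415 = 3.83 A.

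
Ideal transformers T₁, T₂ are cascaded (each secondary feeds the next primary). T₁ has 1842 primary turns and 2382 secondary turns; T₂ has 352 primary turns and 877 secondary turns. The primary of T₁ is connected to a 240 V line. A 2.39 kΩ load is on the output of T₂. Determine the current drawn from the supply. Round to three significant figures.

I_supply ≈ 1.04 A

After T₁: V = 240.00 × 2382/1842 = 310.36 V.
After T₂: V = 310.36 × 877/352 = 773.25 V.
I_load = 773.25/2390 = 0.32354 A, so P_out = 773.25 × 0.32354 = 250.17 W.
All ideal ⇒ P_in = P_out, so I_supply = 250.17/240 = 1.04 A.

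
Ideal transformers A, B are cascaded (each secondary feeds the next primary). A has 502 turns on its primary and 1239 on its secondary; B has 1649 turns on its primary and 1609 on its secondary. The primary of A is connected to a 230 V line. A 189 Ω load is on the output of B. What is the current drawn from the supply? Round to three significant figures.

After A: V = 230.00 × 1239/502 = 567.67 V.
After B: V = 567.67 × 1609/1649 = 553.90 V.
I_load = 553.90/189 = 2.9307 A, so P_out = 553.90 × 2.9307 = 1623.3 W.
All ideal ⇒ P_in = P_out, so I_supply = 1623.3/230 = 7.06 A.

I_supply ≈ 7.06 A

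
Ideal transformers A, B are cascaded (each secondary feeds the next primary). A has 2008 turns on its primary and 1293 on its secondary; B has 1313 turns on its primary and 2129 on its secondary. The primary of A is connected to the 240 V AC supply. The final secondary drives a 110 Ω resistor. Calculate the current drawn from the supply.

I_supply ≈ 2.38 A

After A: V = 240.00 × 1293/2008 = 154.54 V.
After B: V = 154.54 × 2129/1313 = 250.59 V.
I_load = 250.59/110 = 2.2781 A, so P_out = 250.59 × 2.2781 = 570.85 W.
All ideal ⇒ P_in = P_out, so I_supply = 570.85/240 = 2.38 A.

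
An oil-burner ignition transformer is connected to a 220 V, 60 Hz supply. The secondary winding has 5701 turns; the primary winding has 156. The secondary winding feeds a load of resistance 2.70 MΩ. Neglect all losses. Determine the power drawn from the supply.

V_s = V_p × N_s/N_p = 220 × 5701/156 = 8039.9 V.
I_s = V_s/R = 8039.9/(2.70×10^6) = 0.0029777 A.
I_p = I_s × N_s/N_p = 0.0029777 × 5701/156 = 0.10882 A.
P = V_p I_p = 220 × 0.10882 = 23.9 W.

P ≈ 23.9 W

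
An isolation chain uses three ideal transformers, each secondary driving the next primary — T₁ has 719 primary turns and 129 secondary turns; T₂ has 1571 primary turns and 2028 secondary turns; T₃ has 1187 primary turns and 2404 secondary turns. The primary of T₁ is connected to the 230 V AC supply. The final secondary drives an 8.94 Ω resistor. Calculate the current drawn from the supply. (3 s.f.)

Secondary of T₁: V = 230.00 × 129/719 = 41.266 V.
Secondary of T₂: V = 41.266 × 2028/1571 = 53.270 V.
Secondary of T₃: V = 53.270 × 2404/1187 = 107.89 V.
I_load = 107.89/8.94 = 12.068 A, so P_out = 107.89 × 12.068 = 1301.9 W.
All ideal ⇒ P_in = P_out, so I_supply = 1301.9/230 = 5.66 A.

I_supply ≈ 5.66 A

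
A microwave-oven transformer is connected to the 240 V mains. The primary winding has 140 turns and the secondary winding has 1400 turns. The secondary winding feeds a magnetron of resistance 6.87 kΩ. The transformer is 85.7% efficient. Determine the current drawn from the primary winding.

I_p ≈ 4.08 A

V_s = 240 × 1400/140 = 2400.0 V.
I_s = V_s/R = 2400.0/6870 = 0.34934 A.
P_out = V_s I_s = 2400.0 × 0.34934 = 838.43 W.
P_in = P_out/η = 838.43/0.857 = 978.33 W.
I_p = P_in/V_p = 978.33/240 = 4.08 A.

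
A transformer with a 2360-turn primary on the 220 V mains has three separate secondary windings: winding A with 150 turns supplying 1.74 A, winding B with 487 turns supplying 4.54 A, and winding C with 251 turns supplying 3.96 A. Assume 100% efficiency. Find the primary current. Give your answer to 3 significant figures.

I_p ≈ 1.47 A

V_A = 220 × 150/2360 = 13.983 V; V_B = 220 × 487/2360 = 45.398 V; V_C = 220 × 251/2360 = 23.398 V.
P_out = V_A I_A + V_B I_B + V_C I_C = 13.983×1.74 + 45.398×4.54 + 23.398×3.96 = 24.331 + 206.11 + 92.657 = 323.10 W.
Ideal ⇒ P_in = P_out, so I_p = P_out/V_p = 323.10/220 = 1.47 A.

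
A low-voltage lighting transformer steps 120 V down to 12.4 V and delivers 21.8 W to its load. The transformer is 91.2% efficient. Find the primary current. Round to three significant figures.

P_in = P_out/η = 21.8/0.912 = 23.904 W.
I_p = P_in/V_p = 23.904/120 = 0.199 A.

I_p ≈ 0.199 A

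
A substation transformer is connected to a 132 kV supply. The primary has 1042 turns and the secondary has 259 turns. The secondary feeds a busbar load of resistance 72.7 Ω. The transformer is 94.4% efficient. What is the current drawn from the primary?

I_p ≈ 119 A

V_s = 132000 × 259/1042 = 32810 V.
I_s = V_s/R = 32810/72.7 = 451.31 A.
P_out = V_s I_s = 32810 × 451.31 = 1.4807×10^7 W.
P_in = P_out/η = 1.4807×10^7/0.944 = 1.5686×10^7 W.
I_p = P_in/V_p = 1.5686×10^7/132000 = 119 A.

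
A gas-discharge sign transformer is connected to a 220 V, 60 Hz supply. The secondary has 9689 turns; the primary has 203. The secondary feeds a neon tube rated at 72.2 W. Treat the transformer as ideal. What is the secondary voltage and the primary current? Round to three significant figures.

V_s ≈ 10500 V, I_p ≈ 0.328 A

V_s = V_p × N_s/N_p = 220 × 9689/203 = 10500 V.
I_s = P/V_s = 72.2/10500 = 0.0068759 A.
I_p = I_s × N_s/N_p = 0.0068759 × 9689/203 = 0.328 A.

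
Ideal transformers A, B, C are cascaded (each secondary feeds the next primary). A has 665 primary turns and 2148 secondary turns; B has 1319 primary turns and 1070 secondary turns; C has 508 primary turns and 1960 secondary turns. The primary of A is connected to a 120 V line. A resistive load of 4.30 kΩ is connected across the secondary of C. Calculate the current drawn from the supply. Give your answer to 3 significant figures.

I_supply ≈ 2.85 A

After A: V = 120.00 × 2148/665 = 387.61 V.
After B: V = 387.61 × 1070/1319 = 314.44 V.
After C: V = 314.44 × 1960/508 = 1213.2 V.
I_load = 1213.2/4300 = 0.28213 A, so P_out = 1213.2 × 0.28213 = 342.28 W.
All ideal ⇒ P_in = P_out, so I_supply = 342.28/120 = 2.85 A.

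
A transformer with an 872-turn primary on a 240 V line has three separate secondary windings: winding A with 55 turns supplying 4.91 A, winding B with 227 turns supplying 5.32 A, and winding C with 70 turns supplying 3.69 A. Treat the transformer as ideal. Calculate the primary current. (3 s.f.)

I_p ≈ 1.99 A

V_A = 240 × 55/872 = 15.138 V; V_B = 240 × 227/872 = 62.477 V; V_C = 240 × 70/872 = 19.266 V.
P_out = V_A I_A + V_B I_B + V_C I_C = 15.138×4.91 + 62.477×5.32 + 19.266×3.69 = 74.326 + 332.38 + 71.092 = 477.80 W.
Ideal ⇒ P_in = P_out, so I_p = P_out/V_p = 477.80/240 = 1.99 A.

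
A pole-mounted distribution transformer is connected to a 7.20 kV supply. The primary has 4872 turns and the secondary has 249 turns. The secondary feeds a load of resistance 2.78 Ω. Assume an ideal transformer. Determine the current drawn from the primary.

V_s = V_p × N_s/N_p = 7200 × 249/4872 = 367.98 V.
I_s = V_s/R = 367.98/2.78 = 132.37 A.
For an ideal transformer I_p N_p = I_s N_s, so I_p = 132.37 × 249/4872 = 6.77 A.

I_p ≈ 6.77 A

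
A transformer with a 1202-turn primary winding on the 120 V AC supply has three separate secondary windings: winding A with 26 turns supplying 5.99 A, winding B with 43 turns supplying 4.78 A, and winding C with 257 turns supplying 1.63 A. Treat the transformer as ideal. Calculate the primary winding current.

V_A = 120 × 26/1202 = 2.5957 V; V_B = 120 × 43/1202 = 4.2928 V; V_C = 120 × 257/1202 = 25.657 V.
P_out = V_A I_A + V_B I_B + V_C I_C = 2.5957×5.99 + 4.2928×4.78 + 25.657×1.63 = 15.548 + 20.520 + 41.821 = 77.889 W.
Ideal ⇒ P_in = P_out, so I_p = P_out/V_p = 77.889/120 = 0.649 A.

I_p ≈ 0.649 A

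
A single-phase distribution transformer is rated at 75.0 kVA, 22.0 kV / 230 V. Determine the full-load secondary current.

I_s = S/V_s = 75000/230 = 326 A.

I_s ≈ 326 A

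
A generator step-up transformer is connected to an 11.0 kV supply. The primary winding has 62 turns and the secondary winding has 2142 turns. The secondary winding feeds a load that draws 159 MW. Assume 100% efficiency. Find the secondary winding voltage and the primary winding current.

V_s = V_p × N_s/N_p = 11000 × 2142/62 = 380030 V.
I_s = P/V_s = 1.59×10^8/380030 = 418.39 A.
I_p = I_s × N_s/N_p = 418.39 × 2142/62 = 14500 A.

V_s ≈ 380000 V, I_p ≈ 14500 A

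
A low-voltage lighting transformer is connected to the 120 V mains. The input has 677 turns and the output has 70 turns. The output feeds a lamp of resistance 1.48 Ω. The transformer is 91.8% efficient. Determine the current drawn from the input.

I_in ≈ 0.944 A

V_out = 120 × 70/677 = 12.408 V.
I_out = V_out/R = 12.408/1.48 = 8.3836 A.
P_out = V_out I_out = 12.408 × 8.3836 = 104.02 W.
P_in = P_out/η = 104.02/0.918 = 113.31 W.
I_in = P_in/V_in = 113.31/120 = 0.944 A.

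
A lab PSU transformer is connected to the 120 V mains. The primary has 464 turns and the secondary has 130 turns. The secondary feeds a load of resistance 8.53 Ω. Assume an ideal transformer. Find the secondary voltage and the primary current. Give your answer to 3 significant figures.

V_s ≈ 33.6 V, I_p ≈ 1.10 A

V_s = V_p × N_s/N_p = 120 × 130/464 = 33.621 V.
I_s = V_s/R = 33.621/8.53 = 3.9415 A.
I_p = I_s × N_s/N_p = 3.9415 × 130/464 = 1.10 A.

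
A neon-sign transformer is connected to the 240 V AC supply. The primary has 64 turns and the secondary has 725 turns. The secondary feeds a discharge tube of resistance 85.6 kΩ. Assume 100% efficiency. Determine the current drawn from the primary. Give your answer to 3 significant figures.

I_p ≈ 0.360 A

V_s = V_p × N_s/N_p = 240 × 725/64 = 2718.8 V.
I_s = V_s/R = 2718.8/85600 = 0.031761 A.
For an ideal transformer I_p N_p = I_s N_s, so I_p = 0.031761 × 725/64 = 0.360 A.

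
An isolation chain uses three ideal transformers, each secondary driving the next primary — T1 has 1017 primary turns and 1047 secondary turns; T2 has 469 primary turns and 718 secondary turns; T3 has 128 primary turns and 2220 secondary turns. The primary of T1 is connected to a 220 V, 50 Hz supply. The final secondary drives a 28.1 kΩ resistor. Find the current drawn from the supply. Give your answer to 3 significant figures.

I_supply ≈ 5.85 A

Secondary of T1: V = 220.00 × 1047/1017 = 226.49 V.
Secondary of T2: V = 226.49 × 718/469 = 346.74 V.
Secondary of T3: V = 346.74 × 2220/128 = 6013.7 V.
I_load = 6013.7/28100 = 0.21401 A, so P_out = 6013.7 × 0.21401 = 1287.0 W.
All ideal ⇒ P_in = P_out, so I_supply = 1287.0/220 = 5.85 A.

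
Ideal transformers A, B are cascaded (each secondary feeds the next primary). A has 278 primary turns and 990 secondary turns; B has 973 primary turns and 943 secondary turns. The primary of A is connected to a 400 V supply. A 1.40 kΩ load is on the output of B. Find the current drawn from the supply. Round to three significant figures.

Secondary of A: V = 400.00 × 990/278 = 1424.5 V.
Secondary of B: V = 1424.5 × 943/973 = 1380.5 V.
I_load = 1380.5/1400 = 0.98610 A, so P_out = 1380.5 × 0.98610 = 1361.4 W.
All ideal ⇒ P_in = P_out, so I_supply = 1361.4/400 = 3.40 A.

I_supply ≈ 3.40 A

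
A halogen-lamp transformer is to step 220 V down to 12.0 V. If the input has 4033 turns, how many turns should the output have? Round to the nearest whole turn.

N_out = 220 turns

N_out/N_in = V_out/V_in, so N_out = 4033 × 12.0/220 = 220.0 ≈ 220 turns.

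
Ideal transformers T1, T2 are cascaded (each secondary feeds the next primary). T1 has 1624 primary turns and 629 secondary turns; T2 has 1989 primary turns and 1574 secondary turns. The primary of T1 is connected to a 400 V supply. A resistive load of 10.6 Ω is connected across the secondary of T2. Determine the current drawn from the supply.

After T1: V = 400.00 × 629/1624 = 154.93 V.
After T2: V = 154.93 × 1574/1989 = 122.60 V.
I_load = 122.60/10.6 = 11.566 A, so P_out = 122.60 × 11.566 = 1418.0 W.
All ideal ⇒ P_in = P_out, so I_supply = 1418.0/400 = 3.55 A.

I_supply ≈ 3.55 A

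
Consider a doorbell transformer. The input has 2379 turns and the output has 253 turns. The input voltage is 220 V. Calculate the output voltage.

V_out/V_in = N_out/N_in, so V_out = 220 × 253/2379 = 23.4 V.

V_out ≈ 23.4 V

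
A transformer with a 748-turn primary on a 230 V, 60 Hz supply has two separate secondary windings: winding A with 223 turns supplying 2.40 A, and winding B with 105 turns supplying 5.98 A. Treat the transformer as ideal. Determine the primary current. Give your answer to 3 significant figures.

I_p ≈ 1.55 A

V_A = 230 × 223/748 = 68.570 V; V_B = 230 × 105/748 = 32.286 V.
P_out = V_A I_A + V_B I_B = 68.570×2.40 + 32.286×5.98 = 164.57 + 193.07 = 357.64 W.
Ideal ⇒ P_in = P_out, so I_p = P_out/V_p = 357.64/230 = 1.55 A.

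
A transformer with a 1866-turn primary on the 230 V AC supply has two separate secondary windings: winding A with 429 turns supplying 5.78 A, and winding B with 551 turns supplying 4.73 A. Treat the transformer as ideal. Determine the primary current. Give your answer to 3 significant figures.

I_p ≈ 2.73 A

V_A = 230 × 429/1866 = 52.878 V; V_B = 230 × 551/1866 = 67.915 V.
P_out = V_A I_A + V_B I_B = 52.878×5.78 + 67.915×4.73 = 305.63 + 321.24 = 626.87 W.
Ideal ⇒ P_in = P_out, so I_p = P_out/V_p = 626.87/230 = 2.73 A.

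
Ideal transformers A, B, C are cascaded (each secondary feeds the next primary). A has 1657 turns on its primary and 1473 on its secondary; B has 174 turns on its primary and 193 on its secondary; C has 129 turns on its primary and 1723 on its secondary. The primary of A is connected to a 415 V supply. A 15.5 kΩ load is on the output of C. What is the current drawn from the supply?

I_supply ≈ 4.64 A

Secondary of A: V = 415.00 × 1473/1657 = 368.92 V.
Secondary of B: V = 368.92 × 193/174 = 409.20 V.
Secondary of C: V = 409.20 × 1723/129 = 5465.5 V.
I_load = 5465.5/15500 = 0.35261 A, so P_out = 5465.5 × 0.35261 = 1927.2 W.
All ideal ⇒ P_in = P_out, so I_supply = 1927.2/415 = 4.64 A.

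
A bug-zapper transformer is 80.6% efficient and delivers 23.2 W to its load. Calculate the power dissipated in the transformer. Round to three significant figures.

P_in = P_out/η = 23.2/0.806 = 28.7841 W.
P_loss = P_in − P_out = 28.7841 − 23.2 = 5.58 W.

P_loss ≈ 5.58 W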